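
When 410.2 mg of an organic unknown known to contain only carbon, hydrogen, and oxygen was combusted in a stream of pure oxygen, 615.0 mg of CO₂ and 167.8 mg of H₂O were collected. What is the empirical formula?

mol C = 0.6150 g CO₂ ÷ 44.009 g/mol = 0.013974 mol
mol H = 2 × 0.1678 g H₂O ÷ 18.015 g/mol = 0.018629 mol
mass O = 0.4102 − (0.16785 + 0.018778) = 0.22358 g → mol O = 0.22358 ÷ 15.999 = 0.013974 mol
Divide by the smallest (0.013974 mol): C 1.000, H 1.333, O 1.000
Multiplying each by 3 gives whole numbers: C 3.00, H 4.00, O 3.00

C3H4O3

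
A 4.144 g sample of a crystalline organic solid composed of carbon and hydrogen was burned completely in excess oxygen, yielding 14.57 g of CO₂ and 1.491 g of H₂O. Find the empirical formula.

C2H

mol C = 14.57 g CO₂ ÷ 44.009 g/mol = 0.33107 mol
mol H = 2 × 1.491 g H₂O ÷ 18.015 g/mol = 0.16553 mol
Divide by the smallest (0.16553 mol): C 2.000, H 1.000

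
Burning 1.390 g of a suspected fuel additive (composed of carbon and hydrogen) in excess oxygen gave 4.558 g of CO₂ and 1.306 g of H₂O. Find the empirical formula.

mol C = 4.558 g CO₂ ÷ 44.009 g/mol = 0.10357 mol
mol H = 2 × 1.306 g H₂O ÷ 18.015 g/mol = 0.14499 mol
Divide by the smallest (0.10357 mol): C 1.000, H 1.400
Multiplying each by 5 gives whole numbers: C 5.00, H 7.00

C5H7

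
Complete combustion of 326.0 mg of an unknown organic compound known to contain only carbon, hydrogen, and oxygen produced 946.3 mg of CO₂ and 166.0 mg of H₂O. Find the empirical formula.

mol C = 0.9463 g CO₂ ÷ 44.009 g/mol = 0.021502 mol
mol H = 2 × 0.1660 g H₂O ÷ 18.015 g/mol = 0.018429 mol
mass O = 0.3260 − (0.25827 + 0.018577) = 0.049158 g → mol O = 0.049158 ÷ 15.999 = 0.0030726 mol
Divide by the smallest (0.0030726 mol): C 6.998, H 5.998, O 1.000

C7H6O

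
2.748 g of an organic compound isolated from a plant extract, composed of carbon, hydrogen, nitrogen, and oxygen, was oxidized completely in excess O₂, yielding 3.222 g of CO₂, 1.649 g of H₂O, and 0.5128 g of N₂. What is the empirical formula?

C2H5NO2

mol C = 3.222 g CO₂ ÷ 44.009 g/mol = 0.073212 mol
mol H = 2 × 1.649 g H₂O ÷ 18.015 g/mol = 0.18307 mol
mol N = 2 × 0.5128 g N₂ ÷ 28.014 g/mol = 0.036610 mol
mass O = 2.748 − (0.87935 + 0.18453 + 0.51280) = 1.1713 g → mol O = 1.1713 ÷ 15.999 = 0.073212 mol
Divide by the smallest (0.036610 mol): C 2.000, H 5.001, N 1.000, O 2.000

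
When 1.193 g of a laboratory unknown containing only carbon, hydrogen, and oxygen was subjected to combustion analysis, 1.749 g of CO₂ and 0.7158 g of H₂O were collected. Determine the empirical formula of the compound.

CH2O

mol C = 1.749 g CO₂ ÷ 44.009 g/mol = 0.039742 mol
mol H = 2 × 0.7158 g H₂O ÷ 18.015 g/mol = 0.079467 mol
mass O = 1.193 − (0.47734 + 0.080103) = 0.63556 g → mol O = 0.63556 ÷ 15.999 = 0.039725 mol
Divide by the smallest (0.039725 mol): C 1.000, H 2.000, O 1.000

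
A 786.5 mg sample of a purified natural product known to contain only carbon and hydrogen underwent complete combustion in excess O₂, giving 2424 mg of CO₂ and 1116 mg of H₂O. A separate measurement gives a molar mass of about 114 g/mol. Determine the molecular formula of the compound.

mol C = 2.424 g CO₂ ÷ 44.009 g/mol = 0.055080 mol
mol H = 2 × 1.116 g H₂O ÷ 18.015 g/mol = 0.12390 mol
Divide by the smallest (0.055080 mol): C 1.000, H 2.249
Multiplying each by 4 gives whole numbers: C 4.00, H 9.00
Empirical formula: C4H9
Empirical-formula mass = 57.12 g/mol; 114 ÷ 57.12 ≈ 2, so the molecular formula is C8H18.

C8H18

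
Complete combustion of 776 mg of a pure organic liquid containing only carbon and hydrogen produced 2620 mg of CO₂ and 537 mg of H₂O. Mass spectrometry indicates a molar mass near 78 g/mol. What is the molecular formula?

C6H6

mol C = 2.62 g CO₂ ÷ 44.009 g/mol = 0.05953 mol
mol H = 2 × 0.537 g H₂O ÷ 18.015 g/mol = 0.05962 mol
Divide by the smallest (0.05953 mol): C 1.000, H 1.001
Empirical formula: CH
Empirical-formula mass = 13.02 g/mol; 78 ÷ 13.02 ≈ 6, so the molecular formula is C6H6.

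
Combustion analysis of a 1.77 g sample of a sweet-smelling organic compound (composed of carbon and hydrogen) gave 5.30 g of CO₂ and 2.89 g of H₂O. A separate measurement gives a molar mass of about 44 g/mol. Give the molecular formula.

mol C = 5.30 g CO₂ ÷ 44.009 g/mol = 0.1204 mol
mol H = 2 × 2.89 g H₂O ÷ 18.015 g/mol = 0.3208 mol
Divide by the smallest (0.1204 mol): C 1.000, H 2.664
Multiplying each by 3 gives whole numbers: C 3.00, H 7.99
Empirical formula: C3H8
Empirical-formula mass = 44.10 g/mol; 44 ÷ 44.10 ≈ 1, so the molecular formula is C3H8.

C3H8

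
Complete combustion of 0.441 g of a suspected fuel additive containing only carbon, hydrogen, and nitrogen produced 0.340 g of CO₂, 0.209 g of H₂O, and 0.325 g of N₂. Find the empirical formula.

mol C = 0.340 g CO₂ ÷ 44.009 g/mol = 0.007726 mol
mol H = 2 × 0.209 g H₂O ÷ 18.015 g/mol = 0.02320 mol
mol N = 2 × 0.325 g N₂ ÷ 28.014 g/mol = 0.02320 mol
Divide by the smallest (0.007726 mol): C 1.000, H 3.003, N 3.003

CH3N3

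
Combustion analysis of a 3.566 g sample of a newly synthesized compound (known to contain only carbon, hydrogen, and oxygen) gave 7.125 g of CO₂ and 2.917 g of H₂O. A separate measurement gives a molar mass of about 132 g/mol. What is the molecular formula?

C6H12O3

mol C = 7.125 g CO₂ ÷ 44.009 g/mol = 0.16190 mol
mol H = 2 × 2.917 g H₂O ÷ 18.015 g/mol = 0.32384 mol
mass O = 3.566 − (1.9446 + 0.32643) = 1.2950 g → mol O = 1.2950 ÷ 15.999 = 0.080943 mol
Divide by the smallest (0.080943 mol): C 2.000, H 4.001, O 1.000
Empirical formula: C2H4O
Empirical-formula mass = 44.05 g/mol; 132 ÷ 44.05 ≈ 3, so the molecular formula is C6H12O3.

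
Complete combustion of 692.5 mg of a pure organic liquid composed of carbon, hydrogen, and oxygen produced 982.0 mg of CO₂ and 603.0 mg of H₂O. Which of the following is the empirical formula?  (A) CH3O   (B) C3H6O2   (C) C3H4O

(A) CH3O

mol C = 0.9820 g CO₂ ÷ 44.009 g/mol = 0.022314 mol
mol H = 2 × 0.6030 g H₂O ÷ 18.015 g/mol = 0.066944 mol
mass O = 0.6925 − (0.26801 + 0.067480) = 0.35701 g → mol O = 0.35701 ÷ 15.999 = 0.022315 mol
Divide by the smallest (0.022314 mol): C 1.000, H 3.000, O 1.000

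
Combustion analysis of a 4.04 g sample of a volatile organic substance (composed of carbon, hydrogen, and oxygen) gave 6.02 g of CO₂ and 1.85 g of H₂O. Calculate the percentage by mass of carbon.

mol C = 6.02 g CO₂ ÷ 44.009 g/mol = 0.1368 mol
mol H = 2 × 1.85 g H₂O ÷ 18.015 g/mol = 0.2054 mol
mass O = 4.04 − (1.643 + 0.2070) = 2.190 g → mol O = 2.190 ÷ 15.999 = 0.1369 mol
mass % C = 1.643 g ÷ 4.04 g × 100%

40.7%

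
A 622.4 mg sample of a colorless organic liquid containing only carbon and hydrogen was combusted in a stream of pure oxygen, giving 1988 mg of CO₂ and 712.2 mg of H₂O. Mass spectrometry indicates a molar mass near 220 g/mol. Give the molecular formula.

mol C = 1.988 g CO₂ ÷ 44.009 g/mol = 0.045173 mol
mol H = 2 × 0.7122 g H₂O ÷ 18.015 g/mol = 0.079067 mol
Divide by the smallest (0.045173 mol): C 1.000, H 1.750
Multiplying each by 4 gives whole numbers: C 4.00, H 7.00
Empirical formula: C4H7
Empirical-formula mass = 55.10 g/mol; 220 ÷ 55.10 ≈ 4, so the molecular formula is C16H28.

C16H28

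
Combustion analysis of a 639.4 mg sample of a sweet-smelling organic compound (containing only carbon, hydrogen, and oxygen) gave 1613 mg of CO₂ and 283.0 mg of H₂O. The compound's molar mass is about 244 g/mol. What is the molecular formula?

mol C = 1.613 g CO₂ ÷ 44.009 g/mol = 0.036652 mol
mol H = 2 × 0.2830 g H₂O ÷ 18.015 g/mol = 0.031418 mol
mass O = 0.6394 − (0.44022 + 0.031670) = 0.16751 g → mol O = 0.16751 ÷ 15.999 = 0.010470 mol
Divide by the smallest (0.010470 mol): C 3.501, H 3.001, O 1.000
Multiplying each by 2 gives whole numbers: C 7.00, H 6.00, O 2.00
Empirical formula: C7H6O2
Empirical-formula mass = 122.12 g/mol; 244 ÷ 122.12 ≈ 2, so the molecular formula is C14H12O4.

C14H12O4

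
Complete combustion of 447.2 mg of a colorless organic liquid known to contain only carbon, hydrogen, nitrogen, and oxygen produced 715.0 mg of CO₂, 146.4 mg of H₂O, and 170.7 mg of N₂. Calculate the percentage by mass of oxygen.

14.53%

mol C = 0.7150 g CO₂ ÷ 44.009 g/mol = 0.016247 mol
mol H = 2 × 0.1464 g H₂O ÷ 18.015 g/mol = 0.016253 mol
mol N = 2 × 0.1707 g N₂ ÷ 28.014 g/mol = 0.012187 mol
mass O = 0.4472 − (0.19514 + 0.016383 + 0.17070) = 0.064978 g → mol O = 0.064978 ÷ 15.999 = 0.0040614 mol
mass % O = 0.064978 g ÷ 0.4472 g × 100%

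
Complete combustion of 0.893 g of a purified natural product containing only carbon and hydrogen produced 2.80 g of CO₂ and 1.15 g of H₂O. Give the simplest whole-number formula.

mol C = 2.80 g CO₂ ÷ 44.009 g/mol = 0.06362 mol
mol H = 2 × 1.15 g H₂O ÷ 18.015 g/mol = 0.1277 mol
Divide by the smallest (0.06362 mol): C 1.000, H 2.007

CH2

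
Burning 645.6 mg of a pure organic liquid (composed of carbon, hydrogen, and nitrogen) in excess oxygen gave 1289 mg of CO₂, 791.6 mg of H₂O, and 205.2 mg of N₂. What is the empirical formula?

mol C = 1.289 g CO₂ ÷ 44.009 g/mol = 0.029289 mol
mol H = 2 × 0.7916 g H₂O ÷ 18.015 g/mol = 0.087882 mol
mol N = 2 × 0.2052 g N₂ ÷ 28.014 g/mol = 0.014650 mol
Divide by the smallest (0.014650 mol): C 1.999, H 5.999, N 1.000

C2H6N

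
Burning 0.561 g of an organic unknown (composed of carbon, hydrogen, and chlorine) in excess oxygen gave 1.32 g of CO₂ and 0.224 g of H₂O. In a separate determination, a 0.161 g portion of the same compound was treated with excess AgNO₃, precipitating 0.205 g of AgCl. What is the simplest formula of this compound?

C6H5Cl

mol C = 1.32 g CO₂ ÷ 44.009 g/mol = 0.02999 mol
mol H = 2 × 0.224 g H₂O ÷ 18.015 g/mol = 0.02487 mol
From the AgCl data: mol Cl per gram of compound = (0.205 ÷ 143.318) ÷ 0.161 = 0.008884 mol/g, so in the 0.561 g combustion sample mol Cl = 0.004984 mol
Divide by the smallest (0.004984 mol): C 6.018, H 4.989, Cl 1.000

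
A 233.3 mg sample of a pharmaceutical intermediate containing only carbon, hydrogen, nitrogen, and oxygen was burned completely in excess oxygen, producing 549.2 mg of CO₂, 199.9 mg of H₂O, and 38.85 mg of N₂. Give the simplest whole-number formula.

C9H16N2O

mol C = 0.5492 g CO₂ ÷ 44.009 g/mol = 0.012479 mol
mol H = 2 × 0.1999 g H₂O ÷ 18.015 g/mol = 0.022193 mol
mol N = 2 × 0.03885 g N₂ ÷ 28.014 g/mol = 0.0027736 mol
mass O = 0.2333 − (0.14989 + 0.022370 + 0.038850) = 0.022191 g → mol O = 0.022191 ÷ 15.999 = 0.0013870 mol
Divide by the smallest (0.0013870 mol): C 8.997, H 16.000, N 2.000, O 1.000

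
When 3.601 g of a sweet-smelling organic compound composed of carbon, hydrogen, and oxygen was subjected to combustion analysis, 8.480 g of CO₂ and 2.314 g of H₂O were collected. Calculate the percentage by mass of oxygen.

mol C = 8.480 g CO₂ ÷ 44.009 g/mol = 0.19269 mol
mol H = 2 × 2.314 g H₂O ÷ 18.015 g/mol = 0.25690 mol
mass O = 3.601 − (2.3144 + 0.25895) = 1.0277 g → mol O = 1.0277 ÷ 15.999 = 0.064234 mol
mass % O = 1.0277 g ÷ 3.601 g × 100%

28.54%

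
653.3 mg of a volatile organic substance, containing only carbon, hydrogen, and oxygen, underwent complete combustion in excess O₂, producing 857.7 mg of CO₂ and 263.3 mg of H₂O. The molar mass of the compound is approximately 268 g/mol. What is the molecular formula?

mol C = 0.8577 g CO₂ ÷ 44.009 g/mol = 0.019489 mol
mol H = 2 × 0.2633 g H₂O ÷ 18.015 g/mol = 0.029231 mol
mass O = 0.6533 − (0.23408 + 0.029465) = 0.38975 g → mol O = 0.38975 ÷ 15.999 = 0.024361 mol
Divide by the smallest (0.019489 mol): C 1.000, H 1.500, O 1.250
Multiplying each by 4 gives whole numbers: C 4.00, H 6.00, O 5.00
Empirical formula: C4H6O5
Empirical-formula mass = 134.09 g/mol; 268 ÷ 134.09 ≈ 2, so the molecular formula is C8H12O10.

C8H12O10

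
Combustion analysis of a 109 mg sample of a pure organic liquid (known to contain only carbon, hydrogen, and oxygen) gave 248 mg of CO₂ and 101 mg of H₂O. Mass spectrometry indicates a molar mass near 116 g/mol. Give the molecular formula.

mol C = 0.248 g CO₂ ÷ 44.009 g/mol = 0.005635 mol
mol H = 2 × 0.101 g H₂O ÷ 18.015 g/mol = 0.01121 mol
mass O = 0.109 − (0.06768 + 0.01130) = 0.03001 g → mol O = 0.03001 ÷ 15.999 = 0.001876 mol
Divide by the smallest (0.001876 mol): C 3.004, H 5.977, O 1.000
Empirical formula: C3H6O
Empirical-formula mass = 58.08 g/mol; 116 ÷ 58.08 ≈ 2, so the molecular formula is C6H12O2.

C6H12O2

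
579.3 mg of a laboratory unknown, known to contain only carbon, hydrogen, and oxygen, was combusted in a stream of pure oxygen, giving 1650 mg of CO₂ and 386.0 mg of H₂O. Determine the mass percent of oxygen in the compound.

14.81%

mol C = 1.650 g CO₂ ÷ 44.009 g/mol = 0.037492 mol
mol H = 2 × 0.3860 g H₂O ÷ 18.015 g/mol = 0.042853 mol
mass O = 0.5793 − (0.45032 + 0.043196) = 0.085784 g → mol O = 0.085784 ÷ 15.999 = 0.0053618 mol
mass % O = 0.085784 g ÷ 0.5793 g × 100%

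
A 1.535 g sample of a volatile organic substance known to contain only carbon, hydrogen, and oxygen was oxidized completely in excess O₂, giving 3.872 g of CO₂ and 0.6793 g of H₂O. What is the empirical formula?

mol C = 3.872 g CO₂ ÷ 44.009 g/mol = 0.087982 mol
mol H = 2 × 0.6793 g H₂O ÷ 18.015 g/mol = 0.075415 mol
mass O = 1.535 − (1.0568 + 0.076018) = 0.40223 g → mol O = 0.40223 ÷ 15.999 = 0.025141 mol
Divide by the smallest (0.025141 mol): C 3.500, H 3.000, O 1.000
Multiplying each by 2 gives whole numbers: C 7.00, H 6.00, O 2.00

C7H6O2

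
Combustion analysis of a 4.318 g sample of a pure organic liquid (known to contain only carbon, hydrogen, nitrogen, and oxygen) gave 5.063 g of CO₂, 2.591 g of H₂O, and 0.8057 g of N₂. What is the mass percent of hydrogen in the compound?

6.71%

mol C = 5.063 g CO₂ ÷ 44.009 g/mol = 0.11504 mol
mol H = 2 × 2.591 g H₂O ÷ 18.015 g/mol = 0.28765 mol
mol N = 2 × 0.8057 g N₂ ÷ 28.014 g/mol = 0.057521 mol
mass O = 4.318 − (1.3818 + 0.28995 + 0.80570) = 1.8405 g → mol O = 1.8405 ÷ 15.999 = 0.11504 mol
mass % H = 0.28995 g ÷ 4.318 g × 100%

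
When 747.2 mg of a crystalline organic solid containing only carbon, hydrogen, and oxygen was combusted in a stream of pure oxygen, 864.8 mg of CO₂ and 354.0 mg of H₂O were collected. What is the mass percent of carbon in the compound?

mol C = 0.8648 g CO₂ ÷ 44.009 g/mol = 0.019651 mol
mol H = 2 × 0.3540 g H₂O ÷ 18.015 g/mol = 0.039301 mol
mass O = 0.7472 − (0.23602 + 0.039615) = 0.47156 g → mol O = 0.47156 ÷ 15.999 = 0.029475 mol
mass % C = 0.23602 g ÷ 0.7472 g × 100%

31.59%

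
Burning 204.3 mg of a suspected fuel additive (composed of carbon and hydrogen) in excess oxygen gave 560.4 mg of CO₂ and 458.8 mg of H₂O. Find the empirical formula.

mol C = 0.5604 g CO₂ ÷ 44.009 g/mol = 0.012734 mol
mol H = 2 × 0.4588 g H₂O ÷ 18.015 g/mol = 0.050935 mol
Divide by the smallest (0.012734 mol): C 1.000, H 4.000

CH4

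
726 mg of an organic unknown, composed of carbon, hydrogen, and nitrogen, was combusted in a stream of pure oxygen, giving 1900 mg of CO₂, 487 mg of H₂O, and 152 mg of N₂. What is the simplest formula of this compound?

C4H5N

mol C = 1.90 g CO₂ ÷ 44.009 g/mol = 0.04317 mol
mol H = 2 × 0.487 g H₂O ÷ 18.015 g/mol = 0.05407 mol
mol N = 2 × 0.152 g N₂ ÷ 28.014 g/mol = 0.01085 mol
Divide by the smallest (0.01085 mol): C 3.978, H 4.982, N 1.000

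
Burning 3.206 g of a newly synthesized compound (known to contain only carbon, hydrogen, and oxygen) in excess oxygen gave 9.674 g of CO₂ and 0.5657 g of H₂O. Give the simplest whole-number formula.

C7H2O

mol C = 9.674 g CO₂ ÷ 44.009 g/mol = 0.21982 mol
mol H = 2 × 0.5657 g H₂O ÷ 18.015 g/mol = 0.062803 mol
mass O = 3.206 − (2.6402 + 0.063306) = 0.50245 g → mol O = 0.50245 ÷ 15.999 = 0.031405 mol
Divide by the smallest (0.031405 mol): C 6.999, H 2.000, O 1.000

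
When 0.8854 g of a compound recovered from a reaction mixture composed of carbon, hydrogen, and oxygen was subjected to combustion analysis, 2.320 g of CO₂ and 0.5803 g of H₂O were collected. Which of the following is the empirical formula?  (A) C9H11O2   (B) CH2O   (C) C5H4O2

mol C = 2.320 g CO₂ ÷ 44.009 g/mol = 0.052716 mol
mol H = 2 × 0.5803 g H₂O ÷ 18.015 g/mol = 0.064424 mol
mass O = 0.8854 − (0.63318 + 0.064939) = 0.18728 g → mol O = 0.18728 ÷ 15.999 = 0.011706 mol
Divide by the smallest (0.011706 mol): C 4.503, H 5.504, O 1.000
Multiplying each by 2 gives whole numbers: C 9.01, H 11.01, O 2.00

(A) C9H11O2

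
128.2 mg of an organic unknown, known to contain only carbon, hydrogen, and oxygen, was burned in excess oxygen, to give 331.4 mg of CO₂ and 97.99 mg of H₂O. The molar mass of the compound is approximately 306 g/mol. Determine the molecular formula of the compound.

C18H26O4

mol C = 0.3314 g CO₂ ÷ 44.009 g/mol = 0.0075303 mol
mol H = 2 × 0.09799 g H₂O ÷ 18.015 g/mol = 0.010879 mol
mass O = 0.1282 − (0.090446 + 0.010966) = 0.026788 g → mol O = 0.026788 ÷ 15.999 = 0.0016744 mol
Divide by the smallest (0.0016744 mol): C 4.497, H 6.497, O 1.000
Multiplying each by 2 gives whole numbers: C 8.99, H 12.99, O 2.00
Empirical formula: C9H13O2
Empirical-formula mass = 153.20 g/mol; 306 ÷ 153.20 ≈ 2, so the molecular formula is C18H26O4.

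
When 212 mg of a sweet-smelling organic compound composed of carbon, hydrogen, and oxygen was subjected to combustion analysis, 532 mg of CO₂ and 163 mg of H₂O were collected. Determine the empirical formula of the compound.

mol C = 0.532 g CO₂ ÷ 44.009 g/mol = 0.01209 mol
mol H = 2 × 0.163 g H₂O ÷ 18.015 g/mol = 0.01810 mol
mass O = 0.212 − (0.1452 + 0.01824) = 0.04856 g → mol O = 0.04856 ÷ 15.999 = 0.003036 mol
Divide by the smallest (0.003036 mol): C 3.982, H 5.961, O 1.000

C4H6O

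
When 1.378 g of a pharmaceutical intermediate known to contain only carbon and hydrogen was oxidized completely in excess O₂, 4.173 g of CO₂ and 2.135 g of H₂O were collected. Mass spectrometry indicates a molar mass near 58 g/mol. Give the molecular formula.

C4H10

mol C = 4.173 g CO₂ ÷ 44.009 g/mol = 0.094822 mol
mol H = 2 × 2.135 g H₂O ÷ 18.015 g/mol = 0.23702 mol
Divide by the smallest (0.094822 mol): C 1.000, H 2.500
Multiplying each by 2 gives whole numbers: C 2.00, H 5.00
Empirical formula: C2H5
Empirical-formula mass = 29.06 g/mol; 58 ÷ 29.06 ≈ 2, so the molecular formula is C4H10.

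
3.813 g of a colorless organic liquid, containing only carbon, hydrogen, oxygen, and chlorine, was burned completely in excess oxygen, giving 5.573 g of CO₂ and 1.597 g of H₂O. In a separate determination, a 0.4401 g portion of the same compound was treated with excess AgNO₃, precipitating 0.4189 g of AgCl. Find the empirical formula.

mol C = 5.573 g CO₂ ÷ 44.009 g/mol = 0.12663 mol
mol H = 2 × 1.597 g H₂O ÷ 18.015 g/mol = 0.17730 mol
From the AgCl data: mol Cl per gram of compound = (0.4189 ÷ 143.318) ÷ 0.4401 = 0.0066414 mol/g, so in the 3.813 g combustion sample mol Cl = 0.025324 mol
mass O = 3.813 − (1.5210 + 0.17872 + 0.89772) = 1.2156 g → mol O = 1.2156 ÷ 15.999 = 0.075978 mol
Divide by the smallest (0.025324 mol): C 5.001, H 7.001, Cl 1.000, O 3.000

C5H7ClO3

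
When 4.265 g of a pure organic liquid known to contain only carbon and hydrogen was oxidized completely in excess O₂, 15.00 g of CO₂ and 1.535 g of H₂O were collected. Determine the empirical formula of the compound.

C2H

mol C = 15.00 g CO₂ ÷ 44.009 g/mol = 0.34084 mol
mol H = 2 × 1.535 g H₂O ÷ 18.015 g/mol = 0.17041 mol
Divide by the smallest (0.17041 mol): C 2.000, H 1.000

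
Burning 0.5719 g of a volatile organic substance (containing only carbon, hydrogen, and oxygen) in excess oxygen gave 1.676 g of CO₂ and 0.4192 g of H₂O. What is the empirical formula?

mol C = 1.676 g CO₂ ÷ 44.009 g/mol = 0.038083 mol
mol H = 2 × 0.4192 g H₂O ÷ 18.015 g/mol = 0.046539 mol
mass O = 0.5719 − (0.45742 + 0.046911) = 0.067572 g → mol O = 0.067572 ÷ 15.999 = 0.0042235 mol
Divide by the smallest (0.0042235 mol): C 9.017, H 11.019, O 1.000

C9H11O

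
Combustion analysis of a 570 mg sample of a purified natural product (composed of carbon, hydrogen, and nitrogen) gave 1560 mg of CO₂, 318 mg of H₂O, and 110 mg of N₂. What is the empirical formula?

C9H9N2

mol C = 1.56 g CO₂ ÷ 44.009 g/mol = 0.03545 mol
mol H = 2 × 0.318 g H₂O ÷ 18.015 g/mol = 0.03530 mol
mol N = 2 × 0.110 g N₂ ÷ 28.014 g/mol = 0.007853 mol
Divide by the smallest (0.007853 mol): C 4.514, H 4.495, N 1.000
Multiplying each by 2 gives whole numbers: C 9.03, H 8.99, N 2.00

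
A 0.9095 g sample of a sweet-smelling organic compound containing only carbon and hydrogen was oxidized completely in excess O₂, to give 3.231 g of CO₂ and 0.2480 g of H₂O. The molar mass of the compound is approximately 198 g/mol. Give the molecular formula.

C16H6

mol C = 3.231 g CO₂ ÷ 44.009 g/mol = 0.073417 mol
mol H = 2 × 0.2480 g H₂O ÷ 18.015 g/mol = 0.027533 mol
Divide by the smallest (0.027533 mol): C 2.667, H 1.000
Multiplying each by 3 gives whole numbers: C 8.00, H 3.00
Empirical formula: C8H3
Empirical-formula mass = 99.11 g/mol; 198 ÷ 99.11 ≈ 2, so the molecular formula is C16H6.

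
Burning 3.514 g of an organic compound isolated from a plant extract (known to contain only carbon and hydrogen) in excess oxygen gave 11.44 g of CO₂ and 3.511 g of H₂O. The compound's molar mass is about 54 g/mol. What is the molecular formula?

mol C = 11.44 g CO₂ ÷ 44.009 g/mol = 0.25995 mol
mol H = 2 × 3.511 g H₂O ÷ 18.015 g/mol = 0.38979 mol
Divide by the smallest (0.25995 mol): C 1.000, H 1.499
Multiplying each by 2 gives whole numbers: C 2.00, H 3.00
Empirical formula: C2H3
Empirical-formula mass = 27.05 g/mol; 54 ÷ 27.05 ≈ 2, so the molecular formula is C4H6.

C4H6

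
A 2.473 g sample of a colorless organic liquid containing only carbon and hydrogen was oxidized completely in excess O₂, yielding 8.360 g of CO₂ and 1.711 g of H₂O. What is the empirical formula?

mol C = 8.360 g CO₂ ÷ 44.009 g/mol = 0.18996 mol
mol H = 2 × 1.711 g H₂O ÷ 18.015 g/mol = 0.18995 mol
Divide by the smallest (0.18995 mol): C 1.000, H 1.000

CH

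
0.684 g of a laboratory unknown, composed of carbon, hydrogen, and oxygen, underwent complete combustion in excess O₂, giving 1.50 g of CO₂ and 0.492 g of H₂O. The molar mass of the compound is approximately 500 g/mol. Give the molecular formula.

mol C = 1.50 g CO₂ ÷ 44.009 g/mol = 0.03408 mol
mol H = 2 × 0.492 g H₂O ÷ 18.015 g/mol = 0.05462 mol
mass O = 0.684 − (0.4094 + 0.05506) = 0.2196 g → mol O = 0.2196 ÷ 15.999 = 0.01372 mol
Divide by the smallest (0.01372 mol): C 2.484, H 3.980, O 1.000
Multiplying each by 2 gives whole numbers: C 4.97, H 7.96, O 2.00
Empirical formula: C5H8O2
Empirical-formula mass = 100.12 g/mol; 500 ÷ 100.12 ≈ 5, so the molecular formula is C25H40O10.

C25H40O10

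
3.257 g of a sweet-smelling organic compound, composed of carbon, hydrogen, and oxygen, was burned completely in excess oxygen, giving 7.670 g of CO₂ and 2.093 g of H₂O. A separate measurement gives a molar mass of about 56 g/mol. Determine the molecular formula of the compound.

C3H4O

mol C = 7.670 g CO₂ ÷ 44.009 g/mol = 0.17428 mol
mol H = 2 × 2.093 g H₂O ÷ 18.015 g/mol = 0.23236 mol
mass O = 3.257 − (2.0933 + 0.23422) = 0.92947 g → mol O = 0.92947 ÷ 15.999 = 0.058096 mol
Divide by the smallest (0.058096 mol): C 3.000, H 4.000, O 1.000
Empirical formula: C3H4O
Empirical-formula mass = 56.06 g/mol; 56 ÷ 56.06 ≈ 1, so the molecular formula is C3H4O.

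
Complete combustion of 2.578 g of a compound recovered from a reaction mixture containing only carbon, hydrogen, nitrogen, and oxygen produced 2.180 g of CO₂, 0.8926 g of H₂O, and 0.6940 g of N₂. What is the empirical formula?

C2H4N2O3

mol C = 2.180 g CO₂ ÷ 44.009 g/mol = 0.049535 mol
mol H = 2 × 0.8926 g H₂O ÷ 18.015 g/mol = 0.099095 mol
mol N = 2 × 0.6940 g N₂ ÷ 28.014 g/mol = 0.049547 mol
mass O = 2.578 − (0.59497 + 0.099888 + 0.69400) = 1.1891 g → mol O = 1.1891 ÷ 15.999 = 0.074326 mol
Divide by the smallest (0.049535 mol): C 1.000, H 2.000, N 1.000, O 1.500
Multiplying each by 2 gives whole numbers: C 2.00, H 4.00, N 2.00, O 3.00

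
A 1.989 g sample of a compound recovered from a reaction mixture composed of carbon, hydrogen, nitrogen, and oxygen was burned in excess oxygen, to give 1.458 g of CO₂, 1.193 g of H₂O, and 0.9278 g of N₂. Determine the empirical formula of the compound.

CH4N2O

mol C = 1.458 g CO₂ ÷ 44.009 g/mol = 0.033130 mol
mol H = 2 × 1.193 g H₂O ÷ 18.015 g/mol = 0.13245 mol
mol N = 2 × 0.9278 g N₂ ÷ 28.014 g/mol = 0.066238 mol
mass O = 1.989 − (0.39792 + 0.13350 + 0.92780) = 0.52978 g → mol O = 0.52978 ÷ 15.999 = 0.033113 mol
Divide by the smallest (0.033113 mol): C 1.000, H 4.000, N 2.000, O 1.000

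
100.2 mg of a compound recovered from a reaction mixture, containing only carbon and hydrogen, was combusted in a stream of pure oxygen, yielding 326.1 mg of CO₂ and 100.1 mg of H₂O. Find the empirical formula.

mol C = 0.3261 g CO₂ ÷ 44.009 g/mol = 0.0074098 mol
mol H = 2 × 0.1001 g H₂O ÷ 18.015 g/mol = 0.011113 mol
Divide by the smallest (0.0074098 mol): C 1.000, H 1.500
Multiplying each by 2 gives whole numbers: C 2.00, H 3.00

C2H3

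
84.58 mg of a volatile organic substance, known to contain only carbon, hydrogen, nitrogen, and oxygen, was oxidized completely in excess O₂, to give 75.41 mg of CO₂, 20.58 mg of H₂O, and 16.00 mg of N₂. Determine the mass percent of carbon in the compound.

mol C = 0.07541 g CO₂ ÷ 44.009 g/mol = 0.0017135 mol
mol H = 2 × 0.02058 g H₂O ÷ 18.015 g/mol = 0.0022848 mol
mol N = 2 × 0.01600 g N₂ ÷ 28.014 g/mol = 0.0011423 mol
mass O = 0.08458 − (0.020581 + 0.0023030 + 0.016000) = 0.045696 g → mol O = 0.045696 ÷ 15.999 = 0.0028562 mol
mass % C = 0.020581 g ÷ 0.08458 g × 100%

24.33%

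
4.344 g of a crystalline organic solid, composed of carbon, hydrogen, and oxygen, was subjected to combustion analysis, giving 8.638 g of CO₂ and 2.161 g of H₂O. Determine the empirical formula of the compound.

C9H11O5

mol C = 8.638 g CO₂ ÷ 44.009 g/mol = 0.19628 mol
mol H = 2 × 2.161 g H₂O ÷ 18.015 g/mol = 0.23991 mol
mass O = 4.344 − (2.3575 + 0.24183) = 1.7447 g → mol O = 1.7447 ÷ 15.999 = 0.10905 mol
Divide by the smallest (0.10905 mol): C 1.800, H 2.200, O 1.000
Multiplying each by 5 gives whole numbers: C 9.00, H 11.00, O 5.00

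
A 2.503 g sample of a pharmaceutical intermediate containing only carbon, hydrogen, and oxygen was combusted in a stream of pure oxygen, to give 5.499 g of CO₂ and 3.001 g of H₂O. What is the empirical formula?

mol C = 5.499 g CO₂ ÷ 44.009 g/mol = 0.12495 mol
mol H = 2 × 3.001 g H₂O ÷ 18.015 g/mol = 0.33317 mol
mass O = 2.503 − (1.5008 + 0.33583) = 0.66637 g → mol O = 0.66637 ÷ 15.999 = 0.041651 mol
Divide by the smallest (0.041651 mol): C 3.000, H 7.999, O 1.000

C3H8O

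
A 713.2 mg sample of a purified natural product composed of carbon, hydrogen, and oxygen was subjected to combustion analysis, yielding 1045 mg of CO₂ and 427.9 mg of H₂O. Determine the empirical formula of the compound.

CH2O

mol C = 1.045 g CO₂ ÷ 44.009 g/mol = 0.023745 mol
mol H = 2 × 0.4279 g H₂O ÷ 18.015 g/mol = 0.047505 mol
mass O = 0.7132 − (0.28520 + 0.047885) = 0.38011 g → mol O = 0.38011 ÷ 15.999 = 0.023758 mol
Divide by the smallest (0.023745 mol): C 1.000, H 2.001, O 1.001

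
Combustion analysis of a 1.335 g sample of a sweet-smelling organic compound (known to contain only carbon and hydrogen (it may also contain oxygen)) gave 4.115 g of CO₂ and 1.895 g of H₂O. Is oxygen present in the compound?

no

mol C = 4.115 g CO₂ ÷ 44.009 g/mol = 0.093504 mol
mol H = 2 × 1.895 g H₂O ÷ 18.015 g/mol = 0.21038 mol
C and H together account for 1.3351 g — essentially the entire 1.335 g sample — so the compound contains no oxygen.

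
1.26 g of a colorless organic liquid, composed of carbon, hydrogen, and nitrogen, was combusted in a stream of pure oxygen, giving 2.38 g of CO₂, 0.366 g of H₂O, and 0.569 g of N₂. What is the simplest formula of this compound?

mol C = 2.38 g CO₂ ÷ 44.009 g/mol = 0.05408 mol
mol H = 2 × 0.366 g H₂O ÷ 18.015 g/mol = 0.04063 mol
mol N = 2 × 0.569 g N₂ ÷ 28.014 g/mol = 0.04062 mol
Divide by the smallest (0.04062 mol): C 1.331, H 1.000, N 1.000
Multiplying each by 3 gives whole numbers: C 3.99, H 3.00, N 3.00

C4H3N3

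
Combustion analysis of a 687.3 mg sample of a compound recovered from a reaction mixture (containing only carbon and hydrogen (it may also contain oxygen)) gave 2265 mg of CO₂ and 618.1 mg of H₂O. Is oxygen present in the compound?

mol C = 2.265 g CO₂ ÷ 44.009 g/mol = 0.051467 mol
mol H = 2 × 0.6181 g H₂O ÷ 18.015 g/mol = 0.068621 mol
C and H together account for 0.68734 g — essentially the entire 0.6873 g sample — so the compound contains no oxygen.

no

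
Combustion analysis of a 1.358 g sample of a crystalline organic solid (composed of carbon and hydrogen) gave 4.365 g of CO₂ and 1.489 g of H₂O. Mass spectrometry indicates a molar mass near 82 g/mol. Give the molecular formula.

C6H10

mol C = 4.365 g CO₂ ÷ 44.009 g/mol = 0.099184 mol
mol H = 2 × 1.489 g H₂O ÷ 18.015 g/mol = 0.16531 mol
Divide by the smallest (0.099184 mol): C 1.000, H 1.667
Multiplying each by 3 gives whole numbers: C 3.00, H 5.00
Empirical formula: C3H5
Empirical-formula mass = 41.07 g/mol; 82 ÷ 41.07 ≈ 2, so the molecular formula is C6H10.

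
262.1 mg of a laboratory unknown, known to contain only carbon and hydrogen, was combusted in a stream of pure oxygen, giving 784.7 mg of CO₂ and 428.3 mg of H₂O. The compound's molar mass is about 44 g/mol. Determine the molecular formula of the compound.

mol C = 0.7847 g CO₂ ÷ 44.009 g/mol = 0.017830 mol
mol H = 2 × 0.4283 g H₂O ÷ 18.015 g/mol = 0.047549 mol
Divide by the smallest (0.017830 mol): C 1.000, H 2.667
Multiplying each by 3 gives whole numbers: C 3.00, H 8.00
Empirical formula: C3H8
Empirical-formula mass = 44.10 g/mol; 44 ÷ 44.10 ≈ 1, so the molecular formula is C3H8.

C3H8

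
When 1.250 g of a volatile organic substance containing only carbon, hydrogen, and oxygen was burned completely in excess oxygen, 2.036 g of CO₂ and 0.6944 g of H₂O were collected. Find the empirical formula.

mol C = 2.036 g CO₂ ÷ 44.009 g/mol = 0.046263 mol
mol H = 2 × 0.6944 g H₂O ÷ 18.015 g/mol = 0.077091 mol
mass O = 1.250 − (0.55567 + 0.077708) = 0.61662 g → mol O = 0.61662 ÷ 15.999 = 0.038541 mol
Divide by the smallest (0.038541 mol): C 1.200, H 2.000, O 1.000
Multiplying each by 5 gives whole numbers: C 6.00, H 10.00, O 5.00

C6H10O5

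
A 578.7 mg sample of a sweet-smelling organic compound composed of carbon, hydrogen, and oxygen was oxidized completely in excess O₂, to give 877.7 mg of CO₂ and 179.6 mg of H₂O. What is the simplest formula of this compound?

CHO

mol C = 0.8777 g CO₂ ÷ 44.009 g/mol = 0.019944 mol
mol H = 2 × 0.1796 g H₂O ÷ 18.015 g/mol = 0.019939 mol
mass O = 0.5787 − (0.23954 + 0.020098) = 0.31906 g → mol O = 0.31906 ÷ 15.999 = 0.019942 mol
Divide by the smallest (0.019939 mol): C 1.000, H 1.000, O 1.000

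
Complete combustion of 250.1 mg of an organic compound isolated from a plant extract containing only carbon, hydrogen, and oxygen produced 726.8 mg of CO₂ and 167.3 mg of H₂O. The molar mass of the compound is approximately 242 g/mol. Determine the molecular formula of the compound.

mol C = 0.7268 g CO₂ ÷ 44.009 g/mol = 0.016515 mol
mol H = 2 × 0.1673 g H₂O ÷ 18.015 g/mol = 0.018573 mol
mass O = 0.2501 − (0.19836 + 0.018722) = 0.033019 g → mol O = 0.033019 ÷ 15.999 = 0.0020638 mol
Divide by the smallest (0.0020638 mol): C 8.002, H 9.000, O 1.000
Empirical formula: C8H9O
Empirical-formula mass = 121.16 g/mol; 242 ÷ 121.16 ≈ 2, so the molecular formula is C16H18O2.

C16H18O2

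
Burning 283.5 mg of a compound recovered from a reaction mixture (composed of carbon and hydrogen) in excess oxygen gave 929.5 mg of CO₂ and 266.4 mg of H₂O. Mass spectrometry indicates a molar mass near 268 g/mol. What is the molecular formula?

mol C = 0.9295 g CO₂ ÷ 44.009 g/mol = 0.021121 mol
mol H = 2 × 0.2664 g H₂O ÷ 18.015 g/mol = 0.029575 mol
Divide by the smallest (0.021121 mol): C 1.000, H 1.400
Multiplying each by 5 gives whole numbers: C 5.00, H 7.00
Empirical formula: C5H7
Empirical-formula mass = 67.11 g/mol; 268 ÷ 67.11 ≈ 4, so the molecular formula is C20H28.

C20H28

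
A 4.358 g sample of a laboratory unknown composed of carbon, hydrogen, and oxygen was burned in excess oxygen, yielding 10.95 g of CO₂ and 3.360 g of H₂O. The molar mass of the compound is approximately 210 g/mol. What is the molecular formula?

mol C = 10.95 g CO₂ ÷ 44.009 g/mol = 0.24881 mol
mol H = 2 × 3.360 g H₂O ÷ 18.015 g/mol = 0.37302 mol
mass O = 4.358 − (2.9885 + 0.37601) = 0.99350 g → mol O = 0.99350 ÷ 15.999 = 0.062098 mol
Divide by the smallest (0.062098 mol): C 4.007, H 6.007, O 1.000
Empirical formula: C4H6O
Empirical-formula mass = 70.09 g/mol; 210 ÷ 70.09 ≈ 3, so the molecular formula is C12H18O3.

C12H18O3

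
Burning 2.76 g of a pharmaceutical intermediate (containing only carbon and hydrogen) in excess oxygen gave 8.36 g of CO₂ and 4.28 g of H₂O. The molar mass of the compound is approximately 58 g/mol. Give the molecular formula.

mol C = 8.36 g CO₂ ÷ 44.009 g/mol = 0.1900 mol
mol H = 2 × 4.28 g H₂O ÷ 18.015 g/mol = 0.4752 mol
Divide by the smallest (0.1900 mol): C 1.000, H 2.501
Multiplying each by 2 gives whole numbers: C 2.00, H 5.00
Empirical formula: C2H5
Empirical-formula mass = 29.06 g/mol; 58 ÷ 29.06 ≈ 2, so the molecular formula is C4H10.

C4H10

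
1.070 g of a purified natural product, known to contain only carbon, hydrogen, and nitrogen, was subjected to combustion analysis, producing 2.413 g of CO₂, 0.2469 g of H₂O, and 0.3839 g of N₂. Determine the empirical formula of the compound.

C2HN

mol C = 2.413 g CO₂ ÷ 44.009 g/mol = 0.054830 mol
mol H = 2 × 0.2469 g H₂O ÷ 18.015 g/mol = 0.027410 mol
mol N = 2 × 0.3839 g N₂ ÷ 28.014 g/mol = 0.027408 mol
Divide by the smallest (0.027408 mol): C 2.001, H 1.000, N 1.000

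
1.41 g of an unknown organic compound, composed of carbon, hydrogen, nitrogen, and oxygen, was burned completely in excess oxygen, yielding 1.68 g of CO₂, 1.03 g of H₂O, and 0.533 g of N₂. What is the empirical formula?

mol C = 1.68 g CO₂ ÷ 44.009 g/mol = 0.03817 mol
mol H = 2 × 1.03 g H₂O ÷ 18.015 g/mol = 0.1143 mol
mol N = 2 × 0.533 g N₂ ÷ 28.014 g/mol = 0.03805 mol
mass O = 1.41 − (0.4585 + 0.1153 + 0.5330) = 0.3032 g → mol O = 0.3032 ÷ 15.999 = 0.01895 mol
Divide by the smallest (0.01895 mol): C 2.014, H 6.033, N 2.008, O 1.000

C2H6N2O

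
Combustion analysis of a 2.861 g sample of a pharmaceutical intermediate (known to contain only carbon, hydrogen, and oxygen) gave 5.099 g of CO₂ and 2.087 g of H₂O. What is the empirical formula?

mol C = 5.099 g CO₂ ÷ 44.009 g/mol = 0.11586 mol
mol H = 2 × 2.087 g H₂O ÷ 18.015 g/mol = 0.23170 mol
mass O = 2.861 − (1.3916 + 0.23355) = 1.2358 g → mol O = 1.2358 ÷ 15.999 = 0.077244 mol
Divide by the smallest (0.077244 mol): C 1.500, H 3.000, O 1.000
Multiplying each by 2 gives whole numbers: C 3.00, H 6.00, O 2.00

C3H6O2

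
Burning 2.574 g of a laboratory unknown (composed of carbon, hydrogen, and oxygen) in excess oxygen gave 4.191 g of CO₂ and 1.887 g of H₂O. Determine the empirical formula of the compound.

mol C = 4.191 g CO₂ ÷ 44.009 g/mol = 0.095231 mol
mol H = 2 × 1.887 g H₂O ÷ 18.015 g/mol = 0.20949 mol
mass O = 2.574 − (1.1438 + 0.21117) = 1.2190 g → mol O = 1.2190 ÷ 15.999 = 0.076193 mol
Divide by the smallest (0.076193 mol): C 1.250, H 2.749, O 1.000
Multiplying each by 4 gives whole numbers: C 5.00, H 11.00, O 4.00

C5H11O4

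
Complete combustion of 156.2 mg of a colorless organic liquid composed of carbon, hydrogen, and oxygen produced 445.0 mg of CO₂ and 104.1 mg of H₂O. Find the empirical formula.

C7H8O

mol C = 0.4450 g CO₂ ÷ 44.009 g/mol = 0.010112 mol
mol H = 2 × 0.1041 g H₂O ÷ 18.015 g/mol = 0.011557 mol
mass O = 0.1562 − (0.12145 + 0.011649) = 0.023100 g → mol O = 0.023100 ÷ 15.999 = 0.0014439 mol
Divide by the smallest (0.0014439 mol): C 7.003, H 8.004, O 1.000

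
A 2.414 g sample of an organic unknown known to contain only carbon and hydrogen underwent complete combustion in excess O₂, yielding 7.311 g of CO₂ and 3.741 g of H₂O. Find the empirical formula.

mol C = 7.311 g CO₂ ÷ 44.009 g/mol = 0.16613 mol
mol H = 2 × 3.741 g H₂O ÷ 18.015 g/mol = 0.41532 mol
Divide by the smallest (0.16613 mol): C 1.000, H 2.500
Multiplying each by 2 gives whole numbers: C 2.00, H 5.00

C2H5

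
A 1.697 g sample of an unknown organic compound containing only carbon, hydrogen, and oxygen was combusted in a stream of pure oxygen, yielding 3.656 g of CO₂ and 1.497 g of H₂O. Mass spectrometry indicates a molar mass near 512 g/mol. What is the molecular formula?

mol C = 3.656 g CO₂ ÷ 44.009 g/mol = 0.083074 mol
mol H = 2 × 1.497 g H₂O ÷ 18.015 g/mol = 0.16619 mol
mass O = 1.697 − (0.99780 + 0.16752) = 0.53167 g → mol O = 0.53167 ÷ 15.999 = 0.033232 mol
Divide by the smallest (0.033232 mol): C 2.500, H 5.001, O 1.000
Multiplying each by 2 gives whole numbers: C 5.00, H 10.00, O 2.00
Empirical formula: C5H10O2
Empirical-formula mass = 102.13 g/mol; 512 ÷ 102.13 ≈ 5, so the molecular formula is C25H50O10.

C25H50O10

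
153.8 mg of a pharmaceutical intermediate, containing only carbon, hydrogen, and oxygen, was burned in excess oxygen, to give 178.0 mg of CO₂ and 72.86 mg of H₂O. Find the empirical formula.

mol C = 0.1780 g CO₂ ÷ 44.009 g/mol = 0.0040446 mol
mol H = 2 × 0.07286 g H₂O ÷ 18.015 g/mol = 0.0080888 mol
mass O = 0.1538 − (0.048580 + 0.0081535) = 0.097066 g → mol O = 0.097066 ÷ 15.999 = 0.0060670 mol
Divide by the smallest (0.0040446 mol): C 1.000, H 2.000, O 1.500
Multiplying each by 2 gives whole numbers: C 2.00, H 4.00, O 3.00

C2H4O3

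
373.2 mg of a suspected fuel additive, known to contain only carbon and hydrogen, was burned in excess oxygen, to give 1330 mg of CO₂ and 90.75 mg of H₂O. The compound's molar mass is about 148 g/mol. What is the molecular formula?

mol C = 1.330 g CO₂ ÷ 44.009 g/mol = 0.030221 mol
mol H = 2 × 0.09075 g H₂O ÷ 18.015 g/mol = 0.010075 mol
Divide by the smallest (0.010075 mol): C 3.000, H 1.000
Empirical formula: C3H
Empirical-formula mass = 37.04 g/mol; 148 ÷ 37.04 ≈ 4, so the molecular formula is C12H4.

C12H4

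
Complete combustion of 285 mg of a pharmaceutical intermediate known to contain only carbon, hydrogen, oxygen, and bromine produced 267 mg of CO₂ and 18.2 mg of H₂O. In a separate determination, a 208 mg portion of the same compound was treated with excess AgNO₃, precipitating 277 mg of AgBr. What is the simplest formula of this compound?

C6H2Br2O3

mol C = 0.267 g CO₂ ÷ 44.009 g/mol = 0.006067 mol
mol H = 2 × 0.0182 g H₂O ÷ 18.015 g/mol = 0.002021 mol
From the AgBr data: mol Br per gram of compound = (0.277 ÷ 187.772) ÷ 0.208 = 0.007092 mol/g, so in the 0.285 g combustion sample mol Br = 0.002021 mol
mass O = 0.285 − (0.07287 + 0.002037 + 0.1615) = 0.04858 g → mol O = 0.04858 ÷ 15.999 = 0.003037 mol
Divide by the smallest (0.002021 mol): C 3.003, H 1.000, Br 1.000, O 1.503
Multiplying each by 2 gives whole numbers: C 6.01, H 2.00, Br 2.00, O 3.01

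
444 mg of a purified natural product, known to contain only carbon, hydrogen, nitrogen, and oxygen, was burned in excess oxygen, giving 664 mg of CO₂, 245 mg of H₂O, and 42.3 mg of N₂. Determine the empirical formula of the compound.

mol C = 0.664 g CO₂ ÷ 44.009 g/mol = 0.01509 mol
mol H = 2 × 0.245 g H₂O ÷ 18.015 g/mol = 0.02720 mol
mol N = 2 × 0.0423 g N₂ ÷ 28.014 g/mol = 0.003020 mol
mass O = 0.444 − (0.1812 + 0.02742 + 0.04230) = 0.1931 g → mol O = 0.1931 ÷ 15.999 = 0.01207 mol
Divide by the smallest (0.003020 mol): C 4.996, H 9.007, N 1.000, O 3.996

C5H9NO4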